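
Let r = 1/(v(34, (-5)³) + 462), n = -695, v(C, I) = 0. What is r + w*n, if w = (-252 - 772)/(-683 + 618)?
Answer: -65759219/6006 ≈ -10949.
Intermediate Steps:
w = 1024/65 (w = -1024/(-65) = -1024*(-1/65) = 1024/65 ≈ 15.754)
r = 1/462 (r = 1/(0 + 462) = 1/462 ≈ 0.0021645)
r + w*n = 1/462 + (1024/65)*(-695) = 1/462 - 142336/13 = -65759219/6006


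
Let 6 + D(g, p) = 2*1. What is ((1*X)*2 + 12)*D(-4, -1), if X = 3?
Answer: -72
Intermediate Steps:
D(g, p) = -4 (D(g, p) = -6 + 2*1 = -6 + 2 = -4)
((1*X)*2 + 12)*D(-4, -1) = ((1*3)*2 + 12)*(-4) = (3*2 + 12)*(-4) = (6 + 12)*(-4) = 18*(-4) = -72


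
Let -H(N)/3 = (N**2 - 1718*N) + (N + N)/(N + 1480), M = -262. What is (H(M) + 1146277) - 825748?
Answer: -250857191/203 ≈ -1.2358e+6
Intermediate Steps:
H(N) = -3*N**2 + 5154*N - 6*N/(1480 + N) (H(N) = -3*((N**2 - 1718*N) + (N + N)/(N + 1480)) = -3*((N**2 - 1718*N) + (2*N)/(1480 + N)) = -3*((N**2 - 1718*N) + 2*N/(1480 + N)) = -3*(N**2 - 1718*N + 2*N/(1480 + N)) = -3*N**2 + 5154*N - 6*N/(1480 + N))
(H(M) + 1146277) - 825748 = (3*(-262)*(2542638 - 1*(-262)**2 + 238*(-262))/(1480 - 262) + 1146277) - 825748 = (3*(-262)*(2542638 - 1*68644 - 62356)/1218 + 1146277) - 825748 = (3*(-262)*(1/1218)*(2542638 - 68644 - 62356) + 1146277) - 825748 = (3*(-262)*(1/1218)*2411638 + 1146277) - 825748 = (-315924578/203 + 1146277) - 825748 = -83230347/203 - 825748 = -250857191/203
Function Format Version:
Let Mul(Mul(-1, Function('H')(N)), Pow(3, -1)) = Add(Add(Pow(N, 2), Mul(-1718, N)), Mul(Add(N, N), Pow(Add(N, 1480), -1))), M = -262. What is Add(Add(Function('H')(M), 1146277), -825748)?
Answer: Rational(-250857191, 203) ≈ -1.2358e+6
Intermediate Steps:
Function('H')(N) = Add(Mul(-3, Pow(N, 2)), Mul(5154, N), Mul(-6, N, Pow(Add(1480, N), -1))) (Function('H')(N) = Mul(-3, Add(Add(Pow(N, 2), Mul(-1718, N)), Mul(Add(N, N), Pow(Add(N, 1480), -1)))) = Mul(-3, Add(Add(Pow(N, 2), Mul(-1718, N)), Mul(Mul(2, N), Pow(Add(1480, N), -1)))) = Mul(-3, Add(Add(Pow(N, 2), Mul(-1718, N)), Mul(2, N, Pow(Add(1480, N), -1)))) = Mul(-3, Add(Pow(N, 2), Mul(-1718, N), Mul(2, N, Pow(Add(1480, N), -1)))) = Add(Mul(-3, Pow(N, 2)), Mul(5154, N), Mul(-6, N, Pow(Add(1480, N), -1))))
Add(Add(Function('H')(M), 1146277), -825748) = Add(Add(Mul(3, -262, Pow(Add(1480, -262), -1), Add(2542638, Mul(-1, Pow(-262, 2)), Mul(238, -262))), 1146277), -825748) = Add(Add(Mul(3, -262, Pow(1218, -1), Add(2542638, Mul(-1, 68644), -62356)), 1146277), -825748) = Add(Add(Mul(3, -262, Rational(1, 1218), Add(2542638, -68644, -62356)), 1146277), -825748) = Add(Add(Mul(3, -262, Rational(1, 1218), 2411638), 1146277), -825748) = Add(Add(Rational(-315924578, 203), 1146277), -825748) = Add(Rational(-83230347, 203), -825748) = Rational(-250857191, 203)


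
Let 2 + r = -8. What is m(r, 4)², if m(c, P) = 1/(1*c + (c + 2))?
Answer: 1/324 ≈ 0.0030864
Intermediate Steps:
r = -10 (r = -2 - 8 = -10)
m(c, P) = 1/(2 + 2*c) (m(c, P) = 1/(c + (2 + c)) = 1/(2 + 2*c))
m(r, 4)² = (1/(2*(1 - 10)))² = ((½)/(-9))² = ((½)*(-⅑))² = (-1/18)² = 1/324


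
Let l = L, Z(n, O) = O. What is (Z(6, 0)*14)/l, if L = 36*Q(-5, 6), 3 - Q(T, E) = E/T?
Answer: 0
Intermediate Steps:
Q(T, E) = 3 - E/T
L = 756/5 (L = 36*(3 - 1*6/(-5)) = 36*(3 - 1*6*(-⅕)) = 36*(3 + 6/5) = 36*(21/5) = 756/5 ≈ 151.20)
l = 756/5 ≈ 151.20
(Z(6, 0)*14)/l = (0*14)/(756/5) = 0*(5/756) = 0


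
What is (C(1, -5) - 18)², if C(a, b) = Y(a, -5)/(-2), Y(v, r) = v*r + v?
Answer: 256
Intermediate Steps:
Y(v, r) = v + r*v (Y(v, r) = r*v + v = v + r*v)
C(a, b) = 2*a (C(a, b) = (a*(1 - 5))/(-2) = (a*(-4))*(-½) = -4*a*(-½) = 2*a)
(C(1, -5) - 18)² = (2*1 - 18)² = (2 - 18)² = (-16)² = 256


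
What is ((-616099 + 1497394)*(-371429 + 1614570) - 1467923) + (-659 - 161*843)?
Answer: 1095572343290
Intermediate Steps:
((-616099 + 1497394)*(-371429 + 1614570) - 1467923) + (-659 - 161*843) = (881295*1243141 - 1467923) + (-659 - 135723) = (1095573947595 - 1467923) - 136382 = 1095572479672 - 136382 = 1095572343290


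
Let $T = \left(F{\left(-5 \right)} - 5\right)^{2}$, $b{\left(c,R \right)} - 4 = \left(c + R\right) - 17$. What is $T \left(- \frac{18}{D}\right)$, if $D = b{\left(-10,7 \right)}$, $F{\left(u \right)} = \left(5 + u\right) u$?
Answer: $\frac{225}{8} \approx 28.125$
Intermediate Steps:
$F{\left(u \right)} = u \left(5 + u\right)$
$b{\left(c,R \right)} = -13 + R + c$ ($b{\left(c,R \right)} = 4 - \left(17 - R - c\right) = 4 + \left(-17 + R + c\right) = -13 + R + c$)
$D = -16$ ($D = -13 + 7 - 10 = -16$)
$T = 25$ ($T = \left(- 5 \left(5 - 5\right) - 5\right)^{2} = \left(\left(-5\right) 0 - 5\right)^{2} = \left(0 - 5\right)^{2} = \left(-5\right)^{2} = 25$)
$T \left(- \frac{18}{D}\right) = 25 \left(- \frac{18}{-16}\right) = 25 \left(\left(-18\right) \left(- \frac{1}{16}\right)\right) = 25 \cdot \frac{9}{8} = \frac{225}{8}$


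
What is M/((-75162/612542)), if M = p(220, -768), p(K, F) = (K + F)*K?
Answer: 36924031760/37581 ≈ 9.8252e+5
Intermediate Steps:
p(K, F) = K*(F + K) (p(K, F) = (F + K)*K = K*(F + K))
M = -120560 (M = 220*(-768 + 220) = 220*(-548) = -120560)
M/((-75162/612542)) = -120560/((-75162/612542)) = -120560/((-75162*1/612542)) = -120560/(-37581/306271) = -120560*(-306271/37581) = 36924031760/37581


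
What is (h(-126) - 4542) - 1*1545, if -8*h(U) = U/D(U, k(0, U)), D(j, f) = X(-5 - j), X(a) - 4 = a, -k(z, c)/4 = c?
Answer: -3043437/500 ≈ -6086.9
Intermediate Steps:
k(z, c) = -4*c
X(a) = 4 + a
D(j, f) = -1 - j (D(j, f) = 4 + (-5 - j) = -1 - j)
h(U) = -U/(8*(-1 - U))
(h(-126) - 4542) - 1*1545 = ((⅛)*(-126)/(1 - 126) - 4542) - 1*1545 = ((⅛)*(-126)/(-125) - 4542) - 1545 = ((⅛)*(-126)*(-1/125) - 4542) - 1545 = (63/500 - 4542) - 1545 = -2270937/500 - 1545 = -3043437/500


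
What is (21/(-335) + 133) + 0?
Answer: 44534/335 ≈ 132.94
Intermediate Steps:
(21/(-335) + 133) + 0 = (21*(-1/335) + 133) + 0 = (-21/335 + 133) + 0 = 44534/335 + 0 = 44534/335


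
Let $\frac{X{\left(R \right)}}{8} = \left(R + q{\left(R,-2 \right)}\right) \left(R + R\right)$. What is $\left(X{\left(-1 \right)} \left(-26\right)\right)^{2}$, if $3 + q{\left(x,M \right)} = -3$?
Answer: $8479744$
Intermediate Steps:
$q{\left(x,M \right)} = -6$ ($q{\left(x,M \right)} = -3 - 3 = -6$)
$X{\left(R \right)} = 16 R \left(-6 + R\right)$ ($X{\left(R \right)} = 8 \left(R - 6\right) \left(R + R\right) = 8 \left(-6 + R\right) 2 R = 8 \cdot 2 R \left(-6 + R\right) = 16 R \left(-6 + R\right)$)
$\left(X{\left(-1 \right)} \left(-26\right)\right)^{2} = \left(16 \left(-1\right) \left(-6 - 1\right) \left(-26\right)\right)^{2} = \left(16 \left(-1\right) \left(-7\right) \left(-26\right)\right)^{2} = \left(112 \left(-26\right)\right)^{2} = \left(-2912\right)^{2} = 8479744$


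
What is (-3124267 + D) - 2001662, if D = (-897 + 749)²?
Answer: -5104025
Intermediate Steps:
D = 21904 (D = (-148)² = 21904)
(-3124267 + D) - 2001662 = (-3124267 + 21904) - 2001662 = -3102363 - 2001662 = -5104025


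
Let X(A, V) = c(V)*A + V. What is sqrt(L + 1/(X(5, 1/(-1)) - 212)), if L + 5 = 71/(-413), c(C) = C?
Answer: I*sqrt(41961336074)/90034 ≈ 2.2752*I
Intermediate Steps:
X(A, V) = V + A*V (X(A, V) = V*A + V = A*V + V = V + A*V)
L = -2136/413 (L = -5 + 71/(-413) = -5 + 71*(-1/413) = -5 - 71/413 = -2136/413 ≈ -5.1719)
sqrt(L + 1/(X(5, 1/(-1)) - 212)) = sqrt(-2136/413 + 1/((1 + 5)/(-1) - 212)) = sqrt(-2136/413 + 1/(-1*6 - 212)) = sqrt(-2136/413 + 1/(-6 - 212)) = sqrt(-2136/413 + 1/(-218)) = sqrt(-2136/413 - 1/218) = sqrt(-466061/90034) = I*sqrt(41961336074)/90034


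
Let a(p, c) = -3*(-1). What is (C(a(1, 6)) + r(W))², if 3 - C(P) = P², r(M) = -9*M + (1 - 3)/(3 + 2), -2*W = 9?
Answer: 116281/100 ≈ 1162.8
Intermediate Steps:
W = -9/2 (W = -½*9 = -9/2 ≈ -4.5000)
a(p, c) = 3
r(M) = -⅖ - 9*M (r(M) = -9*M - 2/5 = -9*M - 2*⅕ = -9*M - ⅖ = -⅖ - 9*M)
C(P) = 3 - P²
(C(a(1, 6)) + r(W))² = ((3 - 1*3²) + (-⅖ - 9*(-9/2)))² = ((3 - 1*9) + (-⅖ + 81/2))² = ((3 - 9) + 401/10)² = (-6 + 401/10)² = (341/10)² = 116281/100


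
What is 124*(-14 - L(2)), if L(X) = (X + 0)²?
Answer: -2232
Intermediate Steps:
L(X) = X²
124*(-14 - L(2)) = 124*(-14 - 1*2²) = 124*(-14 - 1*4) = 124*(-14 - 4) = 124*(-18) = -2232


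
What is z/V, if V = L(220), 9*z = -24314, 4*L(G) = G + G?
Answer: -12157/495 ≈ -24.560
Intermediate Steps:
L(G) = G/2 (L(G) = (G + G)/4 = (2*G)/4 = G/2)
z = -24314/9 (z = (1/9)*(-24314) = -24314/9 ≈ -2701.6)
V = 110 (V = (1/2)*220 = 110)
z/V = -24314/9/110 = -24314/9*1/110 = -12157/495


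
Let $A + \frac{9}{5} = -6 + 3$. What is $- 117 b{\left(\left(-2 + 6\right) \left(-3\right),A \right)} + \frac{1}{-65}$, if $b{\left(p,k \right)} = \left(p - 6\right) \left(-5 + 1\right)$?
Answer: $- \frac{547561}{65} \approx -8424.0$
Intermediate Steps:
$A = - \frac{24}{5}$ ($A = - \frac{9}{5} + \left(-6 + 3\right) = - \frac{9}{5} - 3 = - \frac{24}{5} \approx -4.8$)
$b{\left(p,k \right)} = 24 - 4 p$ ($b{\left(p,k \right)} = \left(-6 + p\right) \left(-4\right) = 24 - 4 p$)
$- 117 b{\left(\left(-2 + 6\right) \left(-3\right),A \right)} + \frac{1}{-65} = - 117 \left(24 - 4 \left(-2 + 6\right) \left(-3\right)\right) + \frac{1}{-65} = - 117 \left(24 - 4 \cdot 4 \left(-3\right)\right) - \frac{1}{65} = - 117 \left(24 - -48\right) - \frac{1}{65} = - 117 \left(24 + 48\right) - \frac{1}{65} = \left(-117\right) 72 - \frac{1}{65} = -8424 - \frac{1}{65} = - \frac{547561}{65}$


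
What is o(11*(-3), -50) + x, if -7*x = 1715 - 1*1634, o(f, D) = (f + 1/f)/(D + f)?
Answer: -214229/19173 ≈ -11.173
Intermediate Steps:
o(f, D) = (f + 1/f)/(D + f)
x = -81/7 (x = -(1715 - 1*1634)/7 = -(1715 - 1634)/7 = -1/7*81 = -81/7 ≈ -11.571)
o(11*(-3), -50) + x = (1 + (11*(-3))**2)/(((11*(-3)))*(-50 + 11*(-3))) - 81/7 = (1 + (-33)**2)/((-33)*(-50 - 33)) - 81/7 = -1/33*(1 + 1089)/(-83) - 81/7 = -1/33*(-1/83)*1090 - 81/7 = 1090/2739 - 81/7 = -214229/19173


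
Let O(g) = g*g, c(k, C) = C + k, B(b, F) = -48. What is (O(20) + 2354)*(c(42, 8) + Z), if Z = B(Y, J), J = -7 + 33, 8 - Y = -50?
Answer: 5508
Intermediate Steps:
Y = 58 (Y = 8 - 1*(-50) = 8 + 50 = 58)
J = 26
Z = -48
O(g) = g²
(O(20) + 2354)*(c(42, 8) + Z) = (20² + 2354)*((8 + 42) - 48) = (400 + 2354)*(50 - 48) = 2754*2 = 5508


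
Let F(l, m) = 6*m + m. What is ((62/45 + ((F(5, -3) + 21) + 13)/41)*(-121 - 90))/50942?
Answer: -659797/93987990 ≈ -0.0070200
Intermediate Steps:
F(l, m) = 7*m
((62/45 + ((F(5, -3) + 21) + 13)/41)*(-121 - 90))/50942 = ((62/45 + ((7*(-3) + 21) + 13)/41)*(-121 - 90))/50942 = ((62*(1/45) + ((-21 + 21) + 13)*(1/41))*(-211))*(1/50942) = ((62/45 + (0 + 13)*(1/41))*(-211))*(1/50942) = ((62/45 + 13*(1/41))*(-211))*(1/50942) = ((62/45 + 13/41)*(-211))*(1/50942) = ((3127/1845)*(-211))*(1/50942) = -659797/1845*1/50942 = -659797/93987990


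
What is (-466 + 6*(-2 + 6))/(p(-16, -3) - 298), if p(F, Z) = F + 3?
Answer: 442/311 ≈ 1.4212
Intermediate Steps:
p(F, Z) = 3 + F
(-466 + 6*(-2 + 6))/(p(-16, -3) - 298) = (-466 + 6*(-2 + 6))/((3 - 16) - 298) = (-466 + 6*4)/(-13 - 298) = (-466 + 24)/(-311) = -442*(-1/311) = 442/311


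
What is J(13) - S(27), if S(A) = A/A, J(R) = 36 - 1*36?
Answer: -1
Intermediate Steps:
J(R) = 0 (J(R) = 36 - 36 = 0)
S(A) = 1
J(13) - S(27) = 0 - 1*1 = 0 - 1 = -1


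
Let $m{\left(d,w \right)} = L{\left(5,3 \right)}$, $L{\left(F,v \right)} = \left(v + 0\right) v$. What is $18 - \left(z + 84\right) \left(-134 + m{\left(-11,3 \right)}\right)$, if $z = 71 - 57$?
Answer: $12268$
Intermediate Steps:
$z = 14$
$L{\left(F,v \right)} = v^{2}$ ($L{\left(F,v \right)} = v v = v^{2}$)
$m{\left(d,w \right)} = 9$ ($m{\left(d,w \right)} = 3^{2} = 9$)
$18 - \left(z + 84\right) \left(-134 + m{\left(-11,3 \right)}\right) = 18 - \left(14 + 84\right) \left(-134 + 9\right) = 18 - 98 \left(-125\right) = 18 - -12250 = 18 + 12250 = 12268$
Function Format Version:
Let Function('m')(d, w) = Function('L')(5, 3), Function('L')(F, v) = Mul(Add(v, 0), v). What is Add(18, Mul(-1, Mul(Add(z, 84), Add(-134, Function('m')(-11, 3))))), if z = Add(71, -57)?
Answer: 12268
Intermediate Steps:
z = 14
Function('L')(F, v) = Pow(v, 2) (Function('L')(F, v) = Mul(v, v) = Pow(v, 2))
Function('m')(d, w) = 9 (Function('m')(d, w) = Pow(3, 2) = 9)
Add(18, Mul(-1, Mul(Add(z, 84), Add(-134, Function('m')(-11, 3))))) = Add(18, Mul(-1, Mul(Add(14, 84), Add(-134, 9)))) = Add(18, Mul(-1, Mul(98, -125))) = Add(18, Mul(-1, -12250)) = Add(18, 12250) = 12268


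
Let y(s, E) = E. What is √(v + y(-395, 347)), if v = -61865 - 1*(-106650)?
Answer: 2*√11283 ≈ 212.44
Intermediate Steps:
v = 44785 (v = -61865 + 106650 = 44785)
√(v + y(-395, 347)) = √(44785 + 347) = √45132 = 2*√11283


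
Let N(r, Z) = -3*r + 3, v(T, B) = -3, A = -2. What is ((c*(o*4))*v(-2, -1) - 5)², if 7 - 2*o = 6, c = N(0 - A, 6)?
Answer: 169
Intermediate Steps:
N(r, Z) = 3 - 3*r
c = -3 (c = 3 - 3*(0 - 1*(-2)) = 3 - 3*(0 + 2) = 3 - 3*2 = 3 - 6 = -3)
o = ½ (o = 7/2 - ½*6 = 7/2 - 3 = ½ ≈ 0.50000)
((c*(o*4))*v(-2, -1) - 5)² = (-3*4/2*(-3) - 5)² = (-3*2*(-3) - 5)² = (-6*(-3) - 5)² = (18 - 5)² = 13² = 169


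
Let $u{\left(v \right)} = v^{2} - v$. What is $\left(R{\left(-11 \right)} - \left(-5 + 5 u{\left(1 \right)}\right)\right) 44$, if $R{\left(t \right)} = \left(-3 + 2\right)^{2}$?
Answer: $264$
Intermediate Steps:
$R{\left(t \right)} = 1$ ($R{\left(t \right)} = \left(-1\right)^{2} = 1$)
$\left(R{\left(-11 \right)} - \left(-5 + 5 u{\left(1 \right)}\right)\right) 44 = \left(1 + \left(- 5 \cdot 1 \left(-1 + 1\right) + 5\right)\right) 44 = \left(1 + \left(- 5 \cdot 1 \cdot 0 + 5\right)\right) 44 = \left(1 + \left(\left(-5\right) 0 + 5\right)\right) 44 = \left(1 + \left(0 + 5\right)\right) 44 = \left(1 + 5\right) 44 = 6 \cdot 44 = 264$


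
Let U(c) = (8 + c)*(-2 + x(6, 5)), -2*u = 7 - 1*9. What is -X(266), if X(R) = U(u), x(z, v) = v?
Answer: -27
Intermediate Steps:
u = 1 (u = -(7 - 1*9)/2 = -(7 - 9)/2 = -1/2*(-2) = 1)
U(c) = 24 + 3*c (U(c) = (8 + c)*(-2 + 5) = (8 + c)*3 = 24 + 3*c)
X(R) = 27 (X(R) = 24 + 3*1 = 24 + 3 = 27)
-X(266) = -1*27 = -27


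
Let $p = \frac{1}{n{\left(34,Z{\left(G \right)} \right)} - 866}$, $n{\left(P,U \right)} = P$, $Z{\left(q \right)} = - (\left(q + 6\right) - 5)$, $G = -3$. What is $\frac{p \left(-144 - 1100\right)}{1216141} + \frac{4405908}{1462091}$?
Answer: $\frac{1114507169804125}{369846632652848} \approx 3.0134$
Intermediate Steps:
$Z{\left(q \right)} = -1 - q$ ($Z{\left(q \right)} = - (\left(6 + q\right) - 5) = - (1 + q) = -1 - q$)
$p = - \frac{1}{832}$ ($p = \frac{1}{34 - 866} = \frac{1}{-832} = - \frac{1}{832} \approx -0.0012019$)
$\frac{p \left(-144 - 1100\right)}{1216141} + \frac{4405908}{1462091} = \frac{\left(- \frac{1}{832}\right) \left(-144 - 1100\right)}{1216141} + \frac{4405908}{1462091} = \left(- \frac{1}{832}\right) \left(-1244\right) \frac{1}{1216141} + 4405908 \cdot \frac{1}{1462091} = \frac{311}{208} \cdot \frac{1}{1216141} + \frac{4405908}{1462091} = \frac{311}{252957328} + \frac{4405908}{1462091} = \frac{1114507169804125}{369846632652848}$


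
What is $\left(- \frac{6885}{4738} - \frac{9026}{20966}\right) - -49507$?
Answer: $\frac{2458842594129}{49668454} \approx 49505.0$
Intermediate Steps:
$\left(- \frac{6885}{4738} - \frac{9026}{20966}\right) - -49507 = \left(\left(-6885\right) \frac{1}{4738} - \frac{4513}{10483}\right) + 49507 = \left(- \frac{6885}{4738} - \frac{4513}{10483}\right) + 49507 = - \frac{93558049}{49668454} + 49507 = \frac{2458842594129}{49668454}$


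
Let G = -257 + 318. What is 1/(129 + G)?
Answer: 1/190 ≈ 0.0052632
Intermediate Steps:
G = 61
1/(129 + G) = 1/(129 + 61) = 1/190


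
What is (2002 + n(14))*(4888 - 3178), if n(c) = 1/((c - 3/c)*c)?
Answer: 660721770/193 ≈ 3.4234e+6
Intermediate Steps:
n(c) = 1/(c*(c - 3/c))
(2002 + n(14))*(4888 - 3178) = (2002 + 1/(-3 + 14²))*(4888 - 3178) = (2002 + 1/(-3 + 196))*1710 = (2002 + 1/193)*1710 = (386387/193)*1710 = 660721770/193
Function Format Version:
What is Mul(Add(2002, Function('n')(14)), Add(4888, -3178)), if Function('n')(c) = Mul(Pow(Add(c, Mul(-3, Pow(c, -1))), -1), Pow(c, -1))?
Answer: Rational(660721770, 193) ≈ 3.4234e+6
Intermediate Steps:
Function('n')(c) = Mul(Pow(c, -1), Pow(Add(c, Mul(-3, Pow(c, -1))), -1))
Mul(Add(2002, Function('n')(14)), Add(4888, -3178)) = Mul(Add(2002, Pow(Add(-3, Pow(14, 2)), -1)), Add(4888, -3178)) = Mul(Add(2002, Pow(Add(-3, 196), -1)), 1710) = Mul(Add(2002, Pow(193, -1)), 1710) = Mul(Add(2002, Rational(1, 193)), 1710) = Mul(Rational(386387, 193), 1710) = Rational(660721770, 193)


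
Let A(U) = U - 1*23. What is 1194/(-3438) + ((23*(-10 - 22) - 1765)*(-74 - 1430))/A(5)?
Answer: -359224229/1719 ≈ -2.0897e+5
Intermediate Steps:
A(U) = -23 + U (A(U) = U - 23 = -23 + U)
1194/(-3438) + ((23*(-10 - 22) - 1765)*(-74 - 1430))/A(5) = 1194/(-3438) + ((23*(-10 - 22) - 1765)*(-74 - 1430))/(-23 + 5) = 1194*(-1/3438) + ((23*(-32) - 1765)*(-1504))/(-18) = -199/573 + ((-736 - 1765)*(-1504))*(-1/18) = -199/573 - 2501*(-1504)*(-1/18) = -199/573 + 3761504*(-1/18) = -199/573 - 1880752/9 = -359224229/1719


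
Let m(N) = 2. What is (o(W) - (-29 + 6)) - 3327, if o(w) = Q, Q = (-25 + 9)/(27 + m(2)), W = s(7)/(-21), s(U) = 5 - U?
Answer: -95832/29 ≈ -3304.6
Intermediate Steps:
W = 2/21 (W = (5 - 1*7)/(-21) = (5 - 7)*(-1/21) = -2*(-1/21) = 2/21 ≈ 0.095238)
Q = -16/29 (Q = (-25 + 9)/(27 + 2) = -16/29 ≈ -0.55172)
o(w) = -16/29
(o(W) - (-29 + 6)) - 3327 = (-16/29 - (-29 + 6)) - 3327 = (-16/29 - 1*(-23)) - 3327 = (-16/29 + 23) - 3327 = 651/29 - 3327 = -95832/29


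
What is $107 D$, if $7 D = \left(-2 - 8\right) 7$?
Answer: $-1070$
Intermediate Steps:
$D = -10$ ($D = \frac{\left(-2 - 8\right) 7}{7} = \frac{\left(-10\right) 7}{7} = \frac{1}{7} \left(-70\right) = -10$)
$107 D = 107 \left(-10\right) = -1070$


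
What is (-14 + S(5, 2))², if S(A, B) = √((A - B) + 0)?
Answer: (14 - √3)² ≈ 150.50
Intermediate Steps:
S(A, B) = √(A - B)
(-14 + S(5, 2))² = (-14 + √(5 - 1*2))² = (-14 + √(5 - 2))² = (-14 + √3)²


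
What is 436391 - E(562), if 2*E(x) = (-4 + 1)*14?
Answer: 436412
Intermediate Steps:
E(x) = -21 (E(x) = ((-4 + 1)*14)/2 = (-3*14)/2 = (1/2)*(-42) = -21)
436391 - E(562) = 436391 - 1*(-21) = 436391 + 21 = 436412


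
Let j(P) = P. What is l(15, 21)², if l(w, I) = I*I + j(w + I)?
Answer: 227529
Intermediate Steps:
l(w, I) = I + w + I² (l(w, I) = I*I + (w + I) = I² + (I + w) = I + w + I²)
l(15, 21)² = (21 + 15 + 21²)² = (21 + 15 + 441)² = 477² = 227529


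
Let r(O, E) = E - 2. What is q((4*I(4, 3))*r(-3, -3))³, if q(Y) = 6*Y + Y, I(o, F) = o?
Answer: -175616000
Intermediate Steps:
r(O, E) = -2 + E
q(Y) = 7*Y
q((4*I(4, 3))*r(-3, -3))³ = (7*((4*4)*(-2 - 3)))³ = (7*(16*(-5)))³ = (7*(-80))³ = (-560)³ = -175616000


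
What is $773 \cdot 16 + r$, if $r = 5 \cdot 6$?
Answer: $12398$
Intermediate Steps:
$r = 30$
$773 \cdot 16 + r = 773 \cdot 16 + 30 = 12368 + 30 = 12398$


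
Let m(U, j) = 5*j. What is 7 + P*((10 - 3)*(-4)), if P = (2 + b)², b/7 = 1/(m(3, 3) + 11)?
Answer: -23184/169 ≈ -137.18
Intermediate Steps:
b = 7/26 (b = 7/(5*3 + 11) = 7/(15 + 11) = 7/26 ≈ 0.26923)
P = 3481/676 (P = (2 + 7/26)² = (59/26)² = 3481/676 ≈ 5.1494)
7 + P*((10 - 3)*(-4)) = 7 + 3481*((10 - 3)*(-4))/676 = 7 + 3481*(7*(-4))/676 = 7 + (3481/676)*(-28) = 7 - 24367/169 = -23184/169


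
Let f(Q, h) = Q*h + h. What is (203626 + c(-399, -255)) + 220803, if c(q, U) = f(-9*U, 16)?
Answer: 461165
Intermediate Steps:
f(Q, h) = h + Q*h
c(q, U) = 16 - 144*U (c(q, U) = 16*(1 - 9*U) = 16 - 144*U)
(203626 + c(-399, -255)) + 220803 = (203626 + (16 - 144*(-255))) + 220803 = (203626 + (16 + 36720)) + 220803 = (203626 + 36736) + 220803 = 240362 + 220803 = 461165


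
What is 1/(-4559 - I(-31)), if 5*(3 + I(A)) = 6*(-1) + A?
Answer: -5/22743 ≈ -0.00021985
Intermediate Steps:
I(A) = -21/5 + A/5 (I(A) = -3 + (6*(-1) + A)/5 = -3 + (-6 + A)/5 = -3 + (-6/5 + A/5) = -21/5 + A/5)
1/(-4559 - I(-31)) = 1/(-4559 - (-21/5 + (1/5)*(-31))) = 1/(-4559 - (-21/5 - 31/5)) = 1/(-4559 - 1*(-52/5)) = 1/(-4559 + 52/5) = 1/(-22743/5) = -5/22743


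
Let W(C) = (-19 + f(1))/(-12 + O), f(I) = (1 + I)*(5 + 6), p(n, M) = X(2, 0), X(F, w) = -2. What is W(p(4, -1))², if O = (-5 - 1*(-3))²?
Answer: 9/64 ≈ 0.14063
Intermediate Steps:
p(n, M) = -2
O = 4 (O = (-5 + 3)² = (-2)² = 4)
f(I) = 11 + 11*I (f(I) = (1 + I)*11 = 11 + 11*I)
W(C) = -3/8 (W(C) = (-19 + (11 + 11*1))/(-12 + 4) = (-19 + (11 + 11))/(-8) = (-19 + 22)*(-⅛) = 3*(-⅛) = -3/8)
W(p(4, -1))² = (-3/8)² = 9/64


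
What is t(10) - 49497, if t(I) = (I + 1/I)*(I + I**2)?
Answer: -48386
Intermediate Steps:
t(10) - 49497 = (1 + 10 + 10**2 + 10**3) - 49497 = (1 + 10 + 100 + 1000) - 49497 = 1111 - 49497 = -48386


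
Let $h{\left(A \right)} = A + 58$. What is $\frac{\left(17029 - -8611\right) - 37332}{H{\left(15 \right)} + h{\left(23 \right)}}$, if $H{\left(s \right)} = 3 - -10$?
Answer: $- \frac{5846}{47} \approx -124.38$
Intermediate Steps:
$H{\left(s \right)} = 13$ ($H{\left(s \right)} = 3 + 10 = 13$)
$h{\left(A \right)} = 58 + A$
$\frac{\left(17029 - -8611\right) - 37332}{H{\left(15 \right)} + h{\left(23 \right)}} = \frac{\left(17029 - -8611\right) - 37332}{13 + \left(58 + 23\right)} = \frac{\left(17029 + 8611\right) - 37332}{13 + 81} = \frac{25640 - 37332}{94} = \left(-11692\right) \frac{1}{94} = - \frac{5846}{47}$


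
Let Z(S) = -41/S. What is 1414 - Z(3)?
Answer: 4283/3 ≈ 1427.7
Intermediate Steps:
1414 - Z(3) = 1414 - (-41)/3 = 1414 - 1*(-41/3) = 1414 + 41/3 = 4283/3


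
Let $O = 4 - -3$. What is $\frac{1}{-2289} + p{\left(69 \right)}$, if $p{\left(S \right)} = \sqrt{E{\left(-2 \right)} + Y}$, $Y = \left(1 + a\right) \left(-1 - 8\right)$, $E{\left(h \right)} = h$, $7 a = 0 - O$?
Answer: $- \frac{1}{2289} + i \sqrt{2} \approx -0.00043687 + 1.4142 i$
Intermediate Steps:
$O = 7$ ($O = 4 + 3 = 7$)
$a = -1$ ($a = \frac{0 - 7}{7} = \frac{1}{7} \left(-7\right) = -1$)
$Y = 0$ ($Y = \left(1 - 1\right) \left(-1 - 8\right) = 0 \left(-9\right) = 0$)
$p{\left(S \right)} = i \sqrt{2}$ ($p{\left(S \right)} = \sqrt{-2 + 0} = \sqrt{-2} = i \sqrt{2}$)
$\frac{1}{-2289} + p{\left(69 \right)} = \frac{1}{-2289} + i \sqrt{2} = - \frac{1}{2289} + i \sqrt{2}$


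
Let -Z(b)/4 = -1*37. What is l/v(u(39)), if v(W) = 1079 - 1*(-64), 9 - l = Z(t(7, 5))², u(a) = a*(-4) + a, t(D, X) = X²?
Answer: -21895/1143 ≈ -19.156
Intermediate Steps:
u(a) = -3*a (u(a) = -4*a + a = -3*a)
Z(b) = 148 (Z(b) = -(-4)*37 = -4*(-37) = 148)
l = -21895 (l = 9 - 1*148² = 9 - 1*21904 = 9 - 21904 = -21895)
v(W) = 1143 (v(W) = 1079 + 64 = 1143)
l/v(u(39)) = -21895/1143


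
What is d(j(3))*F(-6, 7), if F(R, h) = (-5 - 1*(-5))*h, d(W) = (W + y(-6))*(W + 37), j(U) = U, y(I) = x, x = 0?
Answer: 0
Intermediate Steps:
y(I) = 0
d(W) = W*(37 + W) (d(W) = (W + 0)*(W + 37) = W*(37 + W))
F(R, h) = 0 (F(R, h) = (-5 + 5)*h = 0*h = 0)
d(j(3))*F(-6, 7) = (3*(37 + 3))*0 = (3*40)*0 = 120*0 = 0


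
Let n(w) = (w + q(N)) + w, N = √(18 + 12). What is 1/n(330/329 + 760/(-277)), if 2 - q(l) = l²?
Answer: -91133/2868984 ≈ -0.031765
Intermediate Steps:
N = √30 ≈ 5.4772
q(l) = 2 - l²
n(w) = -28 + 2*w (n(w) = (w + (2 - (√30)²)) + w = (w + (2 - 1*30)) + w = (w + (2 - 30)) + w = (w - 28) + w = (-28 + w) + w = -28 + 2*w)
1/n(330/329 + 760/(-277)) = 1/(-28 + 2*(330/329 + 760/(-277))) = 1/(-28 + 2*(330*(1/329) + 760*(-1/277))) = 1/(-28 + 2*(330/329 - 760/277)) = 1/(-28 + 2*(-158630/91133)) = 1/(-28 - 317260/91133) = 1/(-2868984/91133) = -91133/2868984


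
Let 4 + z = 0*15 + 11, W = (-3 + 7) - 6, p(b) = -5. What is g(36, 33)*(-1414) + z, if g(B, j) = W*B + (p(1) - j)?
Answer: 155547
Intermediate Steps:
W = -2 (W = 4 - 6 = -2)
g(B, j) = -5 - j - 2*B (g(B, j) = -2*B + (-5 - j) = -5 - j - 2*B)
z = 7 (z = -4 + (0*15 + 11) = -4 + (0 + 11) = -4 + 11 = 7)
g(36, 33)*(-1414) + z = (-5 - 1*33 - 2*36)*(-1414) + 7 = (-5 - 33 - 72)*(-1414) + 7 = -110*(-1414) + 7 = 155540 + 7 = 155547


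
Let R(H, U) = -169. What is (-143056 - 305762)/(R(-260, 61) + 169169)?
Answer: -224409/84500 ≈ -2.6557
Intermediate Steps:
(-143056 - 305762)/(R(-260, 61) + 169169) = (-143056 - 305762)/(-169 + 169169) = -448818/169000 = -448818*1/169000 = -224409/84500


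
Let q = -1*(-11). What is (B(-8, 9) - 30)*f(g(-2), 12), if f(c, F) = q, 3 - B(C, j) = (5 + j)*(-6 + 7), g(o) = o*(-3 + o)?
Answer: -451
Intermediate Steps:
q = 11
B(C, j) = -2 - j (B(C, j) = 3 - (5 + j)*(-6 + 7) = 3 - (5 + j) = 3 + (-5 - j) = -2 - j)
f(c, F) = 11
(B(-8, 9) - 30)*f(g(-2), 12) = ((-2 - 1*9) - 30)*11 = ((-2 - 9) - 30)*11 = (-11 - 30)*11 = -41*11 = -451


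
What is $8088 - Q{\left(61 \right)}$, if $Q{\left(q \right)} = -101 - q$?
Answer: $8250$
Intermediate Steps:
$8088 - Q{\left(61 \right)} = 8088 - \left(-101 - 61\right) = 8088 - -162 = 8088 + 162 = 8250$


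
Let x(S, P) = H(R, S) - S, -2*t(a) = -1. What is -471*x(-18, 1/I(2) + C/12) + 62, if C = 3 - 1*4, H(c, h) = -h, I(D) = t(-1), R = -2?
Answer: -16894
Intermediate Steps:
t(a) = ½ (t(a) = -½*(-1) = ½)
I(D) = ½
C = -1 (C = 3 - 4 = -1)
x(S, P) = -2*S (x(S, P) = -S - S = -2*S)
-471*x(-18, 1/I(2) + C/12) + 62 = -(-942)*(-18) + 62 = -471*36 + 62 = -16956 + 62 = -16894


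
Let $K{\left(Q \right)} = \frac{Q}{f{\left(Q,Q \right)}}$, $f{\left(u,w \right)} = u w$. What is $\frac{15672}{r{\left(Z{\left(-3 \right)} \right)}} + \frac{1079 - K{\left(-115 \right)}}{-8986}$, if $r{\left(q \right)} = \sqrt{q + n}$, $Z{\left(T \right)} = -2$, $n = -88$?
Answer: $- \frac{62043}{516695} - \frac{2612 i \sqrt{10}}{5} \approx -0.12008 - 1652.0 i$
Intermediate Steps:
$K{\left(Q \right)} = \frac{1}{Q}$ ($K{\left(Q \right)} = \frac{Q}{Q Q} = \frac{Q}{Q^{2}} = \frac{1}{Q}$)
$r{\left(q \right)} = \sqrt{-88 + q}$ ($r{\left(q \right)} = \sqrt{q - 88} = \sqrt{-88 + q}$)
$\frac{15672}{r{\left(Z{\left(-3 \right)} \right)}} + \frac{1079 - K{\left(-115 \right)}}{-8986} = \frac{15672}{\sqrt{-88 - 2}} + \frac{1079 - \frac{1}{-115}}{-8986} = \frac{15672}{\sqrt{-90}} + \left(1079 - - \frac{1}{115}\right) \left(- \frac{1}{8986}\right) = \frac{15672}{3 i \sqrt{10}} + \left(1079 + \frac{1}{115}\right) \left(- \frac{1}{8986}\right) = 15672 \left(- \frac{i \sqrt{10}}{30}\right) + \frac{124086}{115} \left(- \frac{1}{8986}\right) = - \frac{2612 i \sqrt{10}}{5} - \frac{62043}{516695} = - \frac{62043}{516695} - \frac{2612 i \sqrt{10}}{5}$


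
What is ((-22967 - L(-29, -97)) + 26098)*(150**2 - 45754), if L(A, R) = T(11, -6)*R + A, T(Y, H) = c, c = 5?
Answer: -84760830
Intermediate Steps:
T(Y, H) = 5
L(A, R) = A + 5*R (L(A, R) = 5*R + A = A + 5*R)
((-22967 - L(-29, -97)) + 26098)*(150**2 - 45754) = ((-22967 - (-29 + 5*(-97))) + 26098)*(150**2 - 45754) = ((-22967 - (-29 - 485)) + 26098)*(22500 - 45754) = ((-22967 - 1*(-514)) + 26098)*(-23254) = ((-22967 + 514) + 26098)*(-23254) = (-22453 + 26098)*(-23254) = 3645*(-23254) = -84760830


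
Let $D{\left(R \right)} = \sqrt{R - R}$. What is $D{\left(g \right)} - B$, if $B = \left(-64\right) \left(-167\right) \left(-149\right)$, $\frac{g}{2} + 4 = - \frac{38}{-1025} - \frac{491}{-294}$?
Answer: $1592512$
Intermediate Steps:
$g = - \frac{690953}{150675}$ ($g = -8 + 2 \left(- \frac{38}{-1025} - \frac{491}{-294}\right) = -8 + 2 \left(\left(-38\right) \left(- \frac{1}{1025}\right) - - \frac{491}{294}\right) = -8 + 2 \left(\frac{38}{1025} + \frac{491}{294}\right) = -8 + 2 \cdot \frac{514447}{301350} = -8 + \frac{514447}{150675} = - \frac{690953}{150675} \approx -4.5857$)
$B = -1592512$ ($B = 10688 \left(-149\right) = -1592512$)
$D{\left(R \right)} = 0$ ($D{\left(R \right)} = \sqrt{0} = 0$)
$D{\left(g \right)} - B = 0 - -1592512 = 0 + 1592512 = 1592512$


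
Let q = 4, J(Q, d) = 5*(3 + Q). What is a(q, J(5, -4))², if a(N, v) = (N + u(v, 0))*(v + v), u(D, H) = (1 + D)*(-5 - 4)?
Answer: 852640000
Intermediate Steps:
J(Q, d) = 15 + 5*Q
u(D, H) = -9 - 9*D (u(D, H) = (1 + D)*(-9) = -9 - 9*D)
a(N, v) = 2*v*(-9 + N - 9*v) (a(N, v) = (N + (-9 - 9*v))*(v + v) = (-9 + N - 9*v)*(2*v) = 2*v*(-9 + N - 9*v))
a(q, J(5, -4))² = (2*(15 + 5*5)*(-9 + 4 - 9*(15 + 5*5)))² = (2*(15 + 25)*(-9 + 4 - 9*(15 + 25)))² = (2*40*(-9 + 4 - 9*40))² = (2*40*(-9 + 4 - 360))² = (2*40*(-365))² = (-29200)² = 852640000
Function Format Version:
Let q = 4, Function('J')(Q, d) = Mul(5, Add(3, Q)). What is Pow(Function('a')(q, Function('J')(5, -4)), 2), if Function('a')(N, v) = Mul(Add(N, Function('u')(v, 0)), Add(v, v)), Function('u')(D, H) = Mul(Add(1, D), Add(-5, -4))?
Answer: 852640000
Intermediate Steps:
Function('J')(Q, d) = Add(15, Mul(5, Q))
Function('u')(D, H) = Add(-9, Mul(-9, D)) (Function('u')(D, H) = Mul(Add(1, D), -9) = Add(-9, Mul(-9, D)))
Function('a')(N, v) = Mul(2, v, Add(-9, N, Mul(-9, v))) (Function('a')(N, v) = Mul(Add(N, Add(-9, Mul(-9, v))), Add(v, v)) = Mul(Add(-9, N, Mul(-9, v)), Mul(2, v)) = Mul(2, v, Add(-9, N, Mul(-9, v))))
Pow(Function('a')(q, Function('J')(5, -4)), 2) = Pow(Mul(2, Add(15, Mul(5, 5)), Add(-9, 4, Mul(-9, Add(15, Mul(5, 5))))), 2) = Pow(Mul(2, Add(15, 25), Add(-9, 4, Mul(-9, Add(15, 25)))), 2) = Pow(Mul(2, 40, Add(-9, 4, Mul(-9, 40))), 2) = Pow(Mul(2, 40, Add(-9, 4, -360)), 2) = Pow(Mul(2, 40, -365), 2) = Pow(-29200, 2) = 852640000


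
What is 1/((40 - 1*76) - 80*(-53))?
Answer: 1/4204 ≈ 0.00023787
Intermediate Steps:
1/((40 - 1*76) - 80*(-53)) = 1/((40 - 76) + 4240) = 1/(-36 + 4240) = 1/4204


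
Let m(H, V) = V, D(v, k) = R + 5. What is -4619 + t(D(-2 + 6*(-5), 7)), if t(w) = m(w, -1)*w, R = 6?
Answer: -4630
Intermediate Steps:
D(v, k) = 11 (D(v, k) = 6 + 5 = 11)
t(w) = -w
-4619 + t(D(-2 + 6*(-5), 7)) = -4619 - 1*11 = -4619 - 11 = -4630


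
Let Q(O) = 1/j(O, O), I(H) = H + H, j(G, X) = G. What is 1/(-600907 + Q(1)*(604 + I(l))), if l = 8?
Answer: -1/600287 ≈ -1.6659e-6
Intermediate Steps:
I(H) = 2*H
Q(O) = 1/O
1/(-600907 + Q(1)*(604 + I(l))) = 1/(-600907 + (604 + 2*8)/1) = 1/(-600907 + 1*(604 + 16)) = 1/(-600907 + 1*620) = 1/(-600907 + 620) = 1/(-600287) = -1/600287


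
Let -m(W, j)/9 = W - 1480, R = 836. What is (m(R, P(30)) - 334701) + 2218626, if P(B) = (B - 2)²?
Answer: 1889721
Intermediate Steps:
P(B) = (-2 + B)²
m(W, j) = 13320 - 9*W (m(W, j) = -9*(W - 1480) = -9*(-1480 + W) = 13320 - 9*W)
(m(R, P(30)) - 334701) + 2218626 = ((13320 - 9*836) - 334701) + 2218626 = ((13320 - 7524) - 334701) + 2218626 = (5796 - 334701) + 2218626 = -328905 + 2218626 = 1889721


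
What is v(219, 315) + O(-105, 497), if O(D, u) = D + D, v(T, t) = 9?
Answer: -201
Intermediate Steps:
O(D, u) = 2*D
v(219, 315) + O(-105, 497) = 9 + 2*(-105) = 9 - 210 = -201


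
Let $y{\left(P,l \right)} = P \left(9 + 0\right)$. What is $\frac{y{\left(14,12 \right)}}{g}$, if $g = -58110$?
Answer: $- \frac{21}{9685} \approx -0.0021683$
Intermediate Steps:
$y{\left(P,l \right)} = 9 P$ ($y{\left(P,l \right)} = P 9 = 9 P$)
$\frac{y{\left(14,12 \right)}}{g} = \frac{9 \cdot 14}{-58110} = 126 \left(- \frac{1}{58110}\right) = - \frac{21}{9685}$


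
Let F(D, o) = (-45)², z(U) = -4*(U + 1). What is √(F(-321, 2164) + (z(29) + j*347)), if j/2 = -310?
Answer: I*√213235 ≈ 461.77*I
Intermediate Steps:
j = -620 (j = 2*(-310) = -620)
z(U) = -4 - 4*U (z(U) = -4*(1 + U) = -4 - 4*U)
F(D, o) = 2025
√(F(-321, 2164) + (z(29) + j*347)) = √(2025 + ((-4 - 4*29) - 620*347)) = √(2025 + ((-4 - 116) - 215140)) = √(2025 + (-120 - 215140)) = √(2025 - 215260) = √(-213235) = I*√213235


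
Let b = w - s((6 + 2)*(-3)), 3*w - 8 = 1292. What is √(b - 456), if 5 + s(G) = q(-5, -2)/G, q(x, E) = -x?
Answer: I*√2514/12 ≈ 4.1783*I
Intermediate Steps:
s(G) = -5 + 5/G (s(G) = -5 + (-1*(-5))/G = -5 + 5/G)
w = 1300/3 (w = 8/3 + (⅓)*1292 = 8/3 + 1292/3 = 1300/3 ≈ 433.33)
b = 10525/24 (b = 1300/3 - (-5 + 5/(((6 + 2)*(-3)))) = 1300/3 - (-5 + 5/((8*(-3)))) = 1300/3 - (-5 + 5/(-24)) = 1300/3 - (-5 + 5*(-1/24)) = 1300/3 - (-5 - 5/24) = 1300/3 - 1*(-125/24) = 1300/3 + 125/24 = 10525/24 ≈ 438.54)
√(b - 456) = √(10525/24 - 456) = √(-419/24) = I*√2514/12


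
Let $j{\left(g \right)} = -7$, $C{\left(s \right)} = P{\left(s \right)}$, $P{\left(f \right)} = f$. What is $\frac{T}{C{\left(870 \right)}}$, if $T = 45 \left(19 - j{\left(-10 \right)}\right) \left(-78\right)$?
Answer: $- \frac{3042}{29} \approx -104.9$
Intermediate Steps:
$C{\left(s \right)} = s$
$T = -91260$ ($T = 45 \left(19 - -7\right) \left(-78\right) = 45 \left(19 + 7\right) \left(-78\right) = 45 \cdot 26 \left(-78\right) = 1170 \left(-78\right) = -91260$)
$\frac{T}{C{\left(870 \right)}} = - \frac{91260}{870} = \left(-91260\right) \frac{1}{870} = - \frac{3042}{29}$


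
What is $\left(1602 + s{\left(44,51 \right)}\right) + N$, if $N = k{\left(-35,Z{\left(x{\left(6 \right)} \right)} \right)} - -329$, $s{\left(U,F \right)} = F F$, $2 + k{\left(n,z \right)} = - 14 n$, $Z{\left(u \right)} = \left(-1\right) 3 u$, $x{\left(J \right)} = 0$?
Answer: $5020$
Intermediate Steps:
$Z{\left(u \right)} = - 3 u$
$k{\left(n,z \right)} = -2 - 14 n$
$s{\left(U,F \right)} = F^{2}$
$N = 817$ ($N = \left(-2 - -490\right) - -329 = \left(-2 + 490\right) + 329 = 488 + 329 = 817$)
$\left(1602 + s{\left(44,51 \right)}\right) + N = \left(1602 + 51^{2}\right) + 817 = \left(1602 + 2601\right) + 817 = 4203 + 817 = 5020$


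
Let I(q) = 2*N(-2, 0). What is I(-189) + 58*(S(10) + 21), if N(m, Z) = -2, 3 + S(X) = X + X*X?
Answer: 7420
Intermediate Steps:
S(X) = -3 + X + X**2 (S(X) = -3 + (X + X*X) = -3 + (X + X**2) = -3 + X + X**2)
I(q) = -4 (I(q) = 2*(-2) = -4)
I(-189) + 58*(S(10) + 21) = -4 + 58*((-3 + 10 + 10**2) + 21) = -4 + 58*((-3 + 10 + 100) + 21) = -4 + 58*(107 + 21) = -4 + 58*128 = -4 + 7424 = 7420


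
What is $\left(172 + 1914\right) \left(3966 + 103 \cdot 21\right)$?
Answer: $12785094$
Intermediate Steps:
$\left(172 + 1914\right) \left(3966 + 103 \cdot 21\right) = 2086 \left(3966 + 2163\right) = 2086 \cdot 6129 = 12785094$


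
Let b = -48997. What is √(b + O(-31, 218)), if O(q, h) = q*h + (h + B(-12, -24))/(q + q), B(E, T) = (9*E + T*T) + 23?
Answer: I*√214366178/62 ≈ 236.15*I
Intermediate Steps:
B(E, T) = 23 + T² + 9*E (B(E, T) = (9*E + T²) + 23 = (T² + 9*E) + 23 = 23 + T² + 9*E)
O(q, h) = h*q + (491 + h)/(2*q) (O(q, h) = q*h + (h + (23 + (-24)² + 9*(-12)))/(q + q) = h*q + (h + (23 + 576 - 108))/((2*q)) = h*q + (h + 491)*(1/(2*q)) = h*q + (491 + h)*(1/(2*q)) = h*q + (491 + h)/(2*q))
√(b + O(-31, 218)) = √(-48997 + (½)*(491 + 218 + 2*218*(-31)²)/(-31)) = √(-48997 + (½)*(-1/31)*(491 + 218 + 2*218*961)) = √(-48997 + (½)*(-1/31)*(491 + 218 + 418996)) = √(-48997 + (½)*(-1/31)*419705) = √(-48997 - 419705/62) = √(-3457519/62) = I*√214366178/62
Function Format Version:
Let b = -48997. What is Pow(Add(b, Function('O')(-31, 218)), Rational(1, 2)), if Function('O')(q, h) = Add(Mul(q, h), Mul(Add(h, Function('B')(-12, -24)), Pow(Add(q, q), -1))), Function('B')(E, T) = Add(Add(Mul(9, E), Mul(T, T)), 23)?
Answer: Mul(Rational(1, 62), I, Pow(214366178, Rational(1, 2))) ≈ Mul(236.15, I)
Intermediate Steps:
Function('B')(E, T) = Add(23, Pow(T, 2), Mul(9, E)) (Function('B')(E, T) = Add(Add(Mul(9, E), Pow(T, 2)), 23) = Add(Add(Pow(T, 2), Mul(9, E)), 23) = Add(23, Pow(T, 2), Mul(9, E)))
Function('O')(q, h) = Add(Mul(h, q), Mul(Rational(1, 2), Pow(q, -1), Add(491, h))) (Function('O')(q, h) = Add(Mul(q, h), Mul(Add(h, Add(23, Pow(-24, 2), Mul(9, -12))), Pow(Add(q, q), -1))) = Add(Mul(h, q), Mul(Add(h, Add(23, 576, -108)), Pow(Mul(2, q), -1))) = Add(Mul(h, q), Mul(Add(h, 491), Mul(Rational(1, 2), Pow(q, -1)))) = Add(Mul(h, q), Mul(Add(491, h), Mul(Rational(1, 2), Pow(q, -1)))) = Add(Mul(h, q), Mul(Rational(1, 2), Pow(q, -1), Add(491, h))))
Pow(Add(b, Function('O')(-31, 218)), Rational(1, 2)) = Pow(Add(-48997, Mul(Rational(1, 2), Pow(-31, -1), Add(491, 218, Mul(2, 218, Pow(-31, 2))))), Rational(1, 2)) = Pow(Add(-48997, Mul(Rational(1, 2), Rational(-1, 31), Add(491, 218, Mul(2, 218, 961)))), Rational(1, 2)) = Pow(Add(-48997, Mul(Rational(1, 2), Rational(-1, 31), Add(491, 218, 418996))), Rational(1, 2)) = Pow(Add(-48997, Mul(Rational(1, 2), Rational(-1, 31), 419705)), Rational(1, 2)) = Pow(Add(-48997, Rational(-419705, 62)), Rational(1, 2)) = Pow(Rational(-3457519, 62), Rational(1, 2)) = Mul(Rational(1, 62), I, Pow(214366178, Rational(1, 2)))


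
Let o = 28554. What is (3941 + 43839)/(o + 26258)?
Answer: 11945/13703 ≈ 0.87171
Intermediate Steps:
(3941 + 43839)/(o + 26258) = (3941 + 43839)/(28554 + 26258) = 47780/54812 = 47780*(1/54812) = 11945/13703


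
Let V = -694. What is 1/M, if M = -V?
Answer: 1/694 ≈ 0.0014409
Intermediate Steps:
M = 694 (M = -1*(-694) = 694)
1/M = 1/694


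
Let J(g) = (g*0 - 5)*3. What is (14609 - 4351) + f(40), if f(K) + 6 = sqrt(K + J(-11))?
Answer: 10257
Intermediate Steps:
J(g) = -15 (J(g) = (0 - 5)*3 = -5*3 = -15)
f(K) = -6 + sqrt(-15 + K) (f(K) = -6 + sqrt(K - 15) = -6 + sqrt(-15 + K))
(14609 - 4351) + f(40) = (14609 - 4351) + (-6 + sqrt(-15 + 40)) = 10258 + (-6 + sqrt(25)) = 10258 + (-6 + 5) = 10258 - 1 = 10257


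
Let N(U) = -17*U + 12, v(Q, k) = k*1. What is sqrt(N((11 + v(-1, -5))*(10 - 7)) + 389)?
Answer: sqrt(95) ≈ 9.7468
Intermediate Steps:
v(Q, k) = k
N(U) = 12 - 17*U
sqrt(N((11 + v(-1, -5))*(10 - 7)) + 389) = sqrt((12 - 17*(11 - 5)*(10 - 7)) + 389) = sqrt((12 - 102*3) + 389) = sqrt((12 - 17*18) + 389) = sqrt((12 - 306) + 389) = sqrt(-294 + 389) = sqrt(95)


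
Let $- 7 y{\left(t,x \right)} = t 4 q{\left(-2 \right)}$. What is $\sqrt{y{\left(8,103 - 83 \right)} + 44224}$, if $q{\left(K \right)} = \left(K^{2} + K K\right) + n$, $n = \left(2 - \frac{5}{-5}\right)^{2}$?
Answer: $\frac{12 \sqrt{15022}}{7} \approx 210.11$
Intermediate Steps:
$n = 9$ ($n = \left(2 - -1\right)^{2} = \left(2 + 1\right)^{2} = 3^{2} = 9$)
$q{\left(K \right)} = 9 + 2 K^{2}$ ($q{\left(K \right)} = \left(K^{2} + K K\right) + 9 = \left(K^{2} + K^{2}\right) + 9 = 2 K^{2} + 9 = 9 + 2 K^{2}$)
$y{\left(t,x \right)} = - \frac{68 t}{7}$ ($y{\left(t,x \right)} = - \frac{t 4 \left(9 + 2 \left(-2\right)^{2}\right)}{7} = - \frac{4 t \left(9 + 2 \cdot 4\right)}{7} = - \frac{4 t \left(9 + 8\right)}{7} = - \frac{4 t 17}{7} = - \frac{68 t}{7}$)
$\sqrt{y{\left(8,103 - 83 \right)} + 44224} = \sqrt{\left(- \frac{68}{7}\right) 8 + 44224} = \sqrt{- \frac{544}{7} + 44224} = \sqrt{\frac{309024}{7}} = \frac{12 \sqrt{15022}}{7}$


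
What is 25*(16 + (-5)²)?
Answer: 1025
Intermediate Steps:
25*(16 + (-5)²) = 25*(16 + 25) = 25*41 = 1025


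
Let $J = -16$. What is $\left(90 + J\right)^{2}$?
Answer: $5476$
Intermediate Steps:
$\left(90 + J\right)^{2} = \left(90 - 16\right)^{2} = 74^{2} = 5476$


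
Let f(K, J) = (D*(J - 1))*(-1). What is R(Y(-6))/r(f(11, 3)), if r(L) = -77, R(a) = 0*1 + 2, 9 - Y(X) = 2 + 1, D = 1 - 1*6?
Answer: -2/77 ≈ -0.025974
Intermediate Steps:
D = -5 (D = 1 - 6 = -5)
Y(X) = 6 (Y(X) = 9 - (2 + 1) = 9 - 1*3 = 9 - 3 = 6)
R(a) = 2 (R(a) = 0 + 2 = 2)
f(K, J) = -5 + 5*J (f(K, J) = -5*(J - 1)*(-1) = -5*(-1 + J)*(-1) = (5 - 5*J)*(-1) = -5 + 5*J)
R(Y(-6))/r(f(11, 3)) = 2/(-77) = 2*(-1/77) = -2/77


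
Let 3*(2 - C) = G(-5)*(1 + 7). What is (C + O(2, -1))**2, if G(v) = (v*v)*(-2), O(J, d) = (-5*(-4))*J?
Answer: 276676/9 ≈ 30742.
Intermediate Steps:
O(J, d) = 20*J
G(v) = -2*v**2 (G(v) = v**2*(-2) = -2*v**2)
C = 406/3 (C = 2 - (-2*(-5)**2)*(1 + 7)/3 = 2 - (-2*25)*8/3 = 2 - (-50)*8/3 = 2 - 1/3*(-400) = 2 + 400/3 = 406/3 ≈ 135.33)
(C + O(2, -1))**2 = (406/3 + 20*2)**2 = (406/3 + 40)**2 = (526/3)**2 = 276676/9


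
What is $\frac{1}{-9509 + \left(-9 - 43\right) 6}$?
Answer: $- \frac{1}{9821} \approx -0.00010182$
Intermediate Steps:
$\frac{1}{-9509 + \left(-9 - 43\right) 6} = \frac{1}{-9509 - 312} = \frac{1}{-9821} = - \frac{1}{9821}$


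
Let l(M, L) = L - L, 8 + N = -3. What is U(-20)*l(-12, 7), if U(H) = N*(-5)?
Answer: 0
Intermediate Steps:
N = -11 (N = -8 - 3 = -11)
U(H) = 55 (U(H) = -11*(-5) = 55)
l(M, L) = 0
U(-20)*l(-12, 7) = 55*0 = 0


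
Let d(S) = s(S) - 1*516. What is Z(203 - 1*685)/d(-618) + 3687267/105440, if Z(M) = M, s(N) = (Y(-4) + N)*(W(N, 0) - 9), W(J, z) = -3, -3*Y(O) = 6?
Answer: 6369953657/182516640 ≈ 34.901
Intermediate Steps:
Y(O) = -2 (Y(O) = -⅓*6 = -2)
s(N) = 24 - 12*N (s(N) = (-2 + N)*(-3 - 9) = (-2 + N)*(-12) = 24 - 12*N)
d(S) = -492 - 12*S (d(S) = (24 - 12*S) - 1*516 = (24 - 12*S) - 516 = -492 - 12*S)
Z(203 - 1*685)/d(-618) + 3687267/105440 = (203 - 1*685)/(-492 - 12*(-618)) + 3687267/105440 = (203 - 685)/(-492 + 7416) + 3687267*(1/105440) = -482/6924 + 3687267/105440 = -482*1/6924 + 3687267/105440 = -241/3462 + 3687267/105440 = 6369953657/182516640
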